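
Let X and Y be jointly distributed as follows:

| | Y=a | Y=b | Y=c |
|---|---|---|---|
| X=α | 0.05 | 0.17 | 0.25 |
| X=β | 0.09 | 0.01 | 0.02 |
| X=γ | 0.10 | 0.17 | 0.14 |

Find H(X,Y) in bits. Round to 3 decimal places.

2.807 bits

H(X,Y) = −Σ p(x,y)·log₂ p(x,y) over all 9 cells.
  cell (α,a): −0.05·log₂0.05 = 0.2161
  cell (α,b): −0.17·log₂0.17 = 0.4346
  cell (α,c): −0.25·log₂0.25 = 0.5000
  cell (β,a): −0.09·log₂0.09 = 0.3127
  cell (β,b): −0.01·log₂0.01 = 0.0664
  cell (β,c): −0.02·log₂0.02 = 0.1129
  cell (γ,a): −0.10·log₂0.10 = 0.3322
  cell (γ,b): −0.17·log₂0.17 = 0.4346
  cell (γ,c): −0.14·log₂0.14 = 0.3971
Sum = 2.807 bits.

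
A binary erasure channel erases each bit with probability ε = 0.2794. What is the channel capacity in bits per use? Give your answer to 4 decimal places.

0.7206 bits

Binary erasure channel: capacity C = 1 − ε.
C = 1 − 0.2794 = 0.7206 bits per channel use.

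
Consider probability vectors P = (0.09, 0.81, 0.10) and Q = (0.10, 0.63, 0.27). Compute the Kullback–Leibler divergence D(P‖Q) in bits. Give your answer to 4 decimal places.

0.1367 bits

D(P‖Q) = Σ p·log₂(p/q).
  0.09·log₂(0.09/0.10) = -0.01368
  0.81·log₂(0.81/0.63) = 0.29368
  0.10·log₂(0.10/0.27) = -0.14330
D(P‖Q) = 0.1367 bits.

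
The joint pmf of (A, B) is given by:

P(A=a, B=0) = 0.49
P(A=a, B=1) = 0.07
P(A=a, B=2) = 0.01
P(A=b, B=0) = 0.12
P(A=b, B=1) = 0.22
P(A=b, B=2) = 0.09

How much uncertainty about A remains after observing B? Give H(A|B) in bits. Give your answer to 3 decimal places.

0.714 bits

Marginals: p(A) = (0.5700, 0.4300), p(B) = (0.6100, 0.2900, 0.1000).
H(A|B) = Σ p(B) · H(A|B=·).
  B=0: p=0.6100, H(A|B=0) = 0.7153
  B=1: p=0.2900, H(A|B=1) = 0.7973
  B=2: p=0.1000, H(A|B=2) = 0.4690
Weighted sum = 0.714 bits.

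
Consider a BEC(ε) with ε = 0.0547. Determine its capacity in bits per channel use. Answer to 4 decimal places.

0.9453 bits

Binary erasure channel: capacity C = 1 − ε.
C = 1 − 0.0547 = 0.9453 bits per channel use.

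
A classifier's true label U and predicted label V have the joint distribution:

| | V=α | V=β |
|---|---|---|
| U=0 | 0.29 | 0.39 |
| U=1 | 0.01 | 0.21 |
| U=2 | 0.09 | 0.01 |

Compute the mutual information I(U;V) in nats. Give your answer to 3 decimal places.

Marginals: p(U) = (0.6800, 0.2200, 0.1000), p(V) = (0.3900, 0.6100).
I(U;V) = Σ p(x,y)·ln[p(x,y)/(p(x)p(y))].
  (0,α): 0.29·ln(1.0935) = 0.0259
  (0,β): 0.39·ln(0.9402) = -0.0240
  (1,α): 0.01·ln(0.1166) = -0.0215
  (1,β): 0.21·ln(1.5648) = 0.0940
  (2,α): 0.09·ln(2.3077) = 0.0753
  (2,β): 0.01·ln(0.1639) = -0.0181
Sum = 0.132 nats.

0.132 nats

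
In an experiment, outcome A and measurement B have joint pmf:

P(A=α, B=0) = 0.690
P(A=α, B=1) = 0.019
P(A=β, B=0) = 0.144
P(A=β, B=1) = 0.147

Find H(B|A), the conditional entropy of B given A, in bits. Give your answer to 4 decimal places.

Chain rule: H(B|A) = H(A,B) − H(A).
Marginals: p(A) = (0.7090, 0.2910), p(B) = (0.8340, 0.1660).
H(A,B) = 1.2872 bits; H(A) = 0.8700 bits.
H(B|A) = 1.2872 − 0.8700 = 0.4172 bits.

0.4172 bits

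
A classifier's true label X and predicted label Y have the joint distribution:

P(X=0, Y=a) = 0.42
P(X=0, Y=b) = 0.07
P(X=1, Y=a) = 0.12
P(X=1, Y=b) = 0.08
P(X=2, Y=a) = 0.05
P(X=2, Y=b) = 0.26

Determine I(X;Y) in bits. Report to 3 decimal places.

0.295 bits

Marginals: p(X) = (0.4900, 0.2000, 0.3100), p(Y) = (0.5900, 0.4100).
I(X;Y) = Σ p(x,y)·log₂[p(x,y)/(p(x)p(y))].
  (0,a): 0.42·log₂(1.4528) = 0.2263
  (0,b): 0.07·log₂(0.3484) = -0.1065
  (1,a): 0.12·log₂(1.0169) = 0.0029
  (1,b): 0.08·log₂(0.9756) = -0.0028
  (2,a): 0.05·log₂(0.2734) = -0.0936
  (2,b): 0.26·log₂(2.0456) = 0.2685
Sum = 0.295 bits.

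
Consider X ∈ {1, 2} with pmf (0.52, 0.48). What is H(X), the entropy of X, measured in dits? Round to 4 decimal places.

H(X) = −Σ p·log₁₀ p.
  −(0.52)·log₁₀(0.52) = 0.14768
  −(0.48)·log₁₀(0.48) = 0.15300
Sum: 0.14768 + 0.15300 = 0.3007 dits.

0.3007 dits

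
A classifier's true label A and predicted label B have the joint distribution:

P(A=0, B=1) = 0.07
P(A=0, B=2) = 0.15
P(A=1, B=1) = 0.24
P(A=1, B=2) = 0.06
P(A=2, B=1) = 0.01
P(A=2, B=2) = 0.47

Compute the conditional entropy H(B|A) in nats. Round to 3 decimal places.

0.336 nats

Chain rule: H(B|A) = H(A,B) − H(A).
Marginals: p(A) = (0.2200, 0.3000, 0.4800), p(B) = (0.3200, 0.6800).
H(A,B) = 1.3829 nats; H(A) = 1.0466 nats.
H(B|A) = 1.3829 − 1.0466 = 0.336 nats.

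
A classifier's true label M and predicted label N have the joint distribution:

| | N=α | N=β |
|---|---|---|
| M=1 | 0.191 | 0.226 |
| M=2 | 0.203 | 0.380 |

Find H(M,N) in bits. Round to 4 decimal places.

1.9385 bits

H(M,N) = −Σ p(x,y)·log₂ p(x,y) over all 4 cells.
  cell (1,α): −0.191·log₂0.191 = 0.45618
  cell (1,β): −0.226·log₂0.226 = 0.48491
  cell (2,α): −0.203·log₂0.203 = 0.46699
  cell (2,β): −0.380·log₂0.380 = 0.53045
Sum = 1.9385 bits.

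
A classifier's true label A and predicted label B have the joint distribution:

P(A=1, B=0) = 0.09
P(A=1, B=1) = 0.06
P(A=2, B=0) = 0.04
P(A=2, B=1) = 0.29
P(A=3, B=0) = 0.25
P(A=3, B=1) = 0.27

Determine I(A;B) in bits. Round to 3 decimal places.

0.117 bits

Marginals: p(A) = (0.1500, 0.3300, 0.5200), p(B) = (0.3800, 0.6200).
I(A;B) = H(A) + H(B) − H(A,B).
H(A) = 1.4289, H(B) = 0.9580, H(A,B) = 2.2699.
I(A;B) = 1.4289 + 0.9580 − 2.2699 = 0.117 bits.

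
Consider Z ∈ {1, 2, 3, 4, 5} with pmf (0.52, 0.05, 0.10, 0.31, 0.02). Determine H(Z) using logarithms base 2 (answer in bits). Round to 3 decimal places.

1.676 bits

H(Z) = −Σ p·log₂ p.
  −(0.52)·log₂(0.52) = 0.4906
  −(0.05)·log₂(0.05) = 0.2161
  −(0.10)·log₂(0.10) = 0.3322
  −(0.31)·log₂(0.31) = 0.5238
  −(0.02)·log₂(0.02) = 0.1129
Sum: 0.4906 + 0.2161 + 0.3322 + 0.5238 + 0.1129 = 1.676 bits.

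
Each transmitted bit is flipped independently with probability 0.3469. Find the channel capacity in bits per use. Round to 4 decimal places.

0.0687 bits

Binary symmetric channel: C = 1 − h₂(ε) where h₂ is the binary entropy function.
h₂(0.3469) = −0.3469·log₂0.3469 − 0.6531·log₂0.6531 = 0.9313.
C = 1 − 0.9313 = 0.0687 bits per channel use.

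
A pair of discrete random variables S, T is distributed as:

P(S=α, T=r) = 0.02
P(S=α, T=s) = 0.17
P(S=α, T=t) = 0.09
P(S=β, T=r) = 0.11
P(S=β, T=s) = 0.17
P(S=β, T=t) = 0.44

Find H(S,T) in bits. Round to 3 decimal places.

H(S,T) = −Σ p(x,y)·log₂ p(x,y) over all 6 cells.
  cell (α,r): −0.02·log₂0.02 = 0.1129
  cell (α,s): −0.17·log₂0.17 = 0.4346
  cell (α,t): −0.09·log₂0.09 = 0.3127
  cell (β,r): −0.11·log₂0.11 = 0.3503
  cell (β,s): −0.17·log₂0.17 = 0.4346
  cell (β,t): −0.44·log₂0.44 = 0.5211
Sum = 2.166 bits.

2.166 bits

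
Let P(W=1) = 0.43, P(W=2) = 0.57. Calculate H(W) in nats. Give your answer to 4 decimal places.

H(W) = −Σ p·ln p.
  −(0.43)·ln(0.43) = 0.36291
  −(0.57)·ln(0.57) = 0.32041
Sum: 0.36291 + 0.32041 = 0.6833 nats.

0.6833 nats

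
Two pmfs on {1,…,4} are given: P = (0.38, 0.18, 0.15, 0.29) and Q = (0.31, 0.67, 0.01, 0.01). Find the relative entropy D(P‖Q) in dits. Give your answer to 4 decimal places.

0.5314 dits

D(P‖Q) = Σ p·log₁₀(p/q).
  0.38·log₁₀(0.38/0.31) = 0.03360
  0.18·log₁₀(0.18/0.67) = -0.10274
  0.15·log₁₀(0.15/0.01) = 0.17641
  0.29·log₁₀(0.29/0.01) = 0.42410
D(P‖Q) = 0.5314 dits.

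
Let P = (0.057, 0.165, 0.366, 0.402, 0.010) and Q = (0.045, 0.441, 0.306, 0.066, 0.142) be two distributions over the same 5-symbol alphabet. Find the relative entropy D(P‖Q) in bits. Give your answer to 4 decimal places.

0.8896 bits

D(P‖Q) = Σ p·log₂(p/q).
  0.057·log₂(0.057/0.045) = 0.01944
  0.165·log₂(0.165/0.441) = -0.23402
  0.366·log₂(0.366/0.306) = 0.09454
  0.402·log₂(0.402/0.066) = 1.04788
  0.010·log₂(0.010/0.142) = -0.03828
D(P‖Q) = 0.8896 bits.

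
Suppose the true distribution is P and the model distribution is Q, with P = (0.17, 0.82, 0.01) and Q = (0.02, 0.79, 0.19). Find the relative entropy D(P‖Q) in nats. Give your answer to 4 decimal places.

0.3649 nats

D(P‖Q) = Σ p·ln(p/q).
  0.17·ln(0.17/0.02) = 0.36381
  0.82·ln(0.82/0.79) = 0.03056
  0.01·ln(0.01/0.19) = -0.02944
D(P‖Q) = 0.3649 nats.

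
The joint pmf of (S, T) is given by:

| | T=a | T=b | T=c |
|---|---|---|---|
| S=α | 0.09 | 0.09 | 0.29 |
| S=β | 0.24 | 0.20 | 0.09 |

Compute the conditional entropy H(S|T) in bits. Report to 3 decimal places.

0.838 bits

Chain rule: H(S|T) = H(S,T) − H(T).
Marginals: p(S) = (0.4700, 0.5300), p(T) = (0.3300, 0.2900, 0.3800).
H(S,T) = 2.4144 bits; H(T) = 1.5762 bits.
H(S|T) = 2.4144 − 1.5762 = 0.838 bits.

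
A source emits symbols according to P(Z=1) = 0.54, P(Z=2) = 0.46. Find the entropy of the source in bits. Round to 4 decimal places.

0.9954 bits

H(Z) = −Σ p·log₂ p.
  −(0.54)·log₂(0.54) = 0.48004
  −(0.46)·log₂(0.46) = 0.51534
Sum: 0.48004 + 0.51534 = 0.9954 bits.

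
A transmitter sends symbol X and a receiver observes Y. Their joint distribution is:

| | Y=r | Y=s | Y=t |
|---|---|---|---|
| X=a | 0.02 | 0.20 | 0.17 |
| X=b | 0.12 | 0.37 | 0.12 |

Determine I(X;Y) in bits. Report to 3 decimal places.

Marginals: p(X) = (0.3900, 0.6100), p(Y) = (0.1400, 0.5700, 0.2900).
I(X;Y) = H(X) + H(Y) − H(X,Y).
H(X) = 0.9648, H(Y) = 1.3773, H(X,Y) = 2.2767.
I(X;Y) = 0.9648 + 1.3773 − 2.2767 = 0.065 bits.

0.065 bits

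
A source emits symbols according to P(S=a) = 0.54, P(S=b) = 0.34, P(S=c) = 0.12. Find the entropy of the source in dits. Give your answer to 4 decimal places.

0.4143 dits

H(S) = −Σ p·log₁₀ p.
  −(0.54)·log₁₀(0.54) = 0.14451
  −(0.34)·log₁₀(0.34) = 0.15930
  −(0.12)·log₁₀(0.12) = 0.11050
Sum: 0.14451 + 0.15930 + 0.11050 = 0.4143 dits.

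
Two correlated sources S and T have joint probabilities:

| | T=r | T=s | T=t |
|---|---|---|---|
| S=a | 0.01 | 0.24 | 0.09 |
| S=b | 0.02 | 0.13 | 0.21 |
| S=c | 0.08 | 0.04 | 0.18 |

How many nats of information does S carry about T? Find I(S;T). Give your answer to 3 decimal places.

0.140 nats

Marginals: p(S) = (0.3400, 0.3600, 0.3000), p(T) = (0.1100, 0.4100, 0.4800).
I(S;T) = Σ p(x,y)·ln[p(x,y)/(p(x)p(y))].
  (a,r): 0.01·ln(0.2674) = -0.0132
  (a,s): 0.24·ln(1.7217) = 0.1304
  (a,t): 0.09·ln(0.5515) = -0.0536
  (b,r): 0.02·ln(0.5051) = -0.0137
  (b,s): 0.13·ln(0.8808) = -0.0165
  (b,t): 0.21·ln(1.2153) = 0.0409
  (c,r): 0.08·ln(2.4242) = 0.0708
  (c,s): 0.04·ln(0.3252) = -0.0449
  (c,t): 0.18·ln(1.2500) = 0.0402
Sum = 0.140 nats.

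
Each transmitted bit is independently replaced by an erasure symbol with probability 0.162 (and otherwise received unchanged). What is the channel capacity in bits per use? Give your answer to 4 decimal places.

Binary erasure channel: capacity C = 1 − ε.
C = 1 − 0.162 = 0.8380 bits per channel use.

0.8380 bits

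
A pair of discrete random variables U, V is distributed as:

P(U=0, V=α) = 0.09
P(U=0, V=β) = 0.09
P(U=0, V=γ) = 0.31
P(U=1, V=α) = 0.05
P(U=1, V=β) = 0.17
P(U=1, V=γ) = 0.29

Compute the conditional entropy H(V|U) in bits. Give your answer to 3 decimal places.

Marginals: p(U) = (0.4900, 0.5100), p(V) = (0.1400, 0.2600, 0.6000).
H(V|U) = Σ p(U) · H(V|U=·).
  U=0: p=0.4900, H(V|U=0) = 1.3160
  U=1: p=0.5100, H(V|U=1) = 1.3199
Weighted sum = 1.318 bits.

1.318 bits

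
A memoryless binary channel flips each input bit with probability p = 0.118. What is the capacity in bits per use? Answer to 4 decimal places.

Binary symmetric channel: C = 1 − h₂(ε) where h₂ is the binary entropy function.
h₂(0.118) = −0.118·log₂0.118 − 0.882·log₂0.882 = 0.5236.
C = 1 − 0.5236 = 0.4764 bits per channel use.

0.4764 bits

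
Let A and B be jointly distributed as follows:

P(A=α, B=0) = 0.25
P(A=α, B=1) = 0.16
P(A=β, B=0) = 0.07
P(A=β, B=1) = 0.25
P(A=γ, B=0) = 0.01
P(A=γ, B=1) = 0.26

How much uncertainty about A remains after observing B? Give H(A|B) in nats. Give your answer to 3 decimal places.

Marginals: p(A) = (0.4100, 0.3200, 0.2700), p(B) = (0.3300, 0.6700).
H(A|B) = Σ p(B) · H(A|B=·).
  B=0: p=0.3300, H(A|B=0) = 0.6452
  B=1: p=0.6700, H(A|B=1) = 1.0772
Weighted sum = 0.935 nats.

0.935 nats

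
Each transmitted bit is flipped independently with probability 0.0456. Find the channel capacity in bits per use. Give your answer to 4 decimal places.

Binary symmetric channel: C = 1 − h₂(ε) where h₂ is the binary entropy function.
h₂(0.0456) = −0.0456·log₂0.0456 − 0.9544·log₂0.9544 = 0.2674.
C = 1 − 0.2674 = 0.7326 bits per channel use.

0.7326 bits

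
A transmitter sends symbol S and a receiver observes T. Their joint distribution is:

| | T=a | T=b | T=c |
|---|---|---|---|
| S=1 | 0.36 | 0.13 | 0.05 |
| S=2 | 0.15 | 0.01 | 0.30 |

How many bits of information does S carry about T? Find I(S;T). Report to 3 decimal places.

Marginals: p(S) = (0.5400, 0.4600), p(T) = (0.5100, 0.1400, 0.3500).
I(S;T) = Σ p(x,y)·log₂[p(x,y)/(p(x)p(y))].
  (1,a): 0.36·log₂(1.3072) = 0.1391
  (1,b): 0.13·log₂(1.7196) = 0.1017
  (1,c): 0.05·log₂(0.2646) = -0.0959
  (2,a): 0.15·log₂(0.6394) = -0.0968
  (2,b): 0.01·log₂(0.1553) = -0.0269
  (2,c): 0.30·log₂(1.8634) = 0.2694
Sum = 0.291 bits.

0.291 bits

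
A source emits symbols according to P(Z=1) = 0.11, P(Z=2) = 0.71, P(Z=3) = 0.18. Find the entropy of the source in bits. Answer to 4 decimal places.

H(Z) = −Σ p·log₂ p.
  −(0.11)·log₂(0.11) = 0.35029
  −(0.71)·log₂(0.71) = 0.35082
  −(0.18)·log₂(0.18) = 0.44531
Sum: 0.35029 + 0.35082 + 0.44531 = 1.1464 bits.

1.1464 bits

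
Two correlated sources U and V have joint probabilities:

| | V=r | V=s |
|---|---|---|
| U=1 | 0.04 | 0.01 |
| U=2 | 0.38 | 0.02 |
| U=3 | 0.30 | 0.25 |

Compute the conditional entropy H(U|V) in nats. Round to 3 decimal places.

Chain rule: H(U|V) = H(U,V) − H(V).
Marginals: p(U) = (0.0500, 0.4000, 0.5500), p(V) = (0.7200, 0.2800).
H(U,V) = 1.3285 nats; H(V) = 0.5930 nats.
H(U|V) = 1.3285 − 0.5930 = 0.736 nats.

0.736 nats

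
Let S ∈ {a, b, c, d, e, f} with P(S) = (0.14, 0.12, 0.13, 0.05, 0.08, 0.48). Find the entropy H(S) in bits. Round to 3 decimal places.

H(S) = −Σ p·log₂ p.
  −(0.14)·log₂(0.14) = 0.3971
  −(0.12)·log₂(0.12) = 0.3671
  −(0.13)·log₂(0.13) = 0.3826
  −(0.05)·log₂(0.05) = 0.2161
  −(0.08)·log₂(0.08) = 0.2915
  −(0.48)·log₂(0.48) = 0.5083
Sum: 0.3971 + 0.3671 + 0.3826 + 0.2161 + 0.2915 + 0.5083 = 2.163 bits.

2.163 bits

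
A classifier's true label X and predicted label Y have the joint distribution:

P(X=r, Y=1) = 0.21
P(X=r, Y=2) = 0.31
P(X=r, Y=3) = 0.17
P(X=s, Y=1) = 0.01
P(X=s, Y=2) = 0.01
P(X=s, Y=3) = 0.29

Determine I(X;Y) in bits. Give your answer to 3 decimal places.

0.333 bits

Marginals: p(X) = (0.6900, 0.3100), p(Y) = (0.2200, 0.3200, 0.4600).
I(X;Y) = Σ p(x,y)·log₂[p(x,y)/(p(x)p(y))].
  (r,1): 0.21·log₂(1.3834) = 0.0983
  (r,2): 0.31·log₂(1.4040) = 0.1518
  (r,3): 0.17·log₂(0.5356) = -0.1531
  (s,1): 0.01·log₂(0.1466) = -0.0277
  (s,2): 0.01·log₂(0.1008) = -0.0331
  (s,3): 0.29·log₂(2.0337) = 0.2970
Sum = 0.333 bits.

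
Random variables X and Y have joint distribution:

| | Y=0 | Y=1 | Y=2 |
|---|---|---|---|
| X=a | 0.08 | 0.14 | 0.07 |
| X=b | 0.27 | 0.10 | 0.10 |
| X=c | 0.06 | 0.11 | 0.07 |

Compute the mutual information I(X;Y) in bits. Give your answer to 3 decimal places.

Marginals: p(X) = (0.2900, 0.4700, 0.2400), p(Y) = (0.4100, 0.3500, 0.2400).
I(X;Y) = H(X) + H(Y) − H(X,Y).
H(X) = 1.5240, H(Y) = 1.5516, H(X,Y) = 2.9940.
I(X;Y) = 1.5240 + 1.5516 − 2.9940 = 0.082 bits.

0.082 bits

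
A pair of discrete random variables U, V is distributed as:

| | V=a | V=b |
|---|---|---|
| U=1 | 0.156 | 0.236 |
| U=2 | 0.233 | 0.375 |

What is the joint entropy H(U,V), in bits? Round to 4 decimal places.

1.9301 bits

H(U,V) = −Σ p(x,y)·log₂ p(x,y) over all 4 cells.
  cell (1,a): −0.156·log₂0.156 = 0.41814
  cell (1,b): −0.236·log₂0.236 = 0.49162
  cell (2,a): −0.233·log₂0.233 = 0.48967
  cell (2,b): −0.375·log₂0.375 = 0.53064
Sum = 1.9301 bits.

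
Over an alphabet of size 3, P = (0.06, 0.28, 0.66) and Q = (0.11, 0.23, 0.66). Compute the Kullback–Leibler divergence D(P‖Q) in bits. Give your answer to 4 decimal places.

0.0270 bits

D(P‖Q) = Σ p·log₂(p/q).
  0.06·log₂(0.06/0.11) = -0.05247
  0.28·log₂(0.28/0.23) = 0.07946
  0.66·log₂(0.66/0.66) = 0.00000
D(P‖Q) = 0.0270 bits.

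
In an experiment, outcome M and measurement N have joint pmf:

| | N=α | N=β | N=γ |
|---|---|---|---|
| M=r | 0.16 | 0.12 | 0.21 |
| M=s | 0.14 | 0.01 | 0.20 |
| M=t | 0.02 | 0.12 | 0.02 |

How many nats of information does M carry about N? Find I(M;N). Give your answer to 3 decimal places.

Marginals: p(M) = (0.4900, 0.3500, 0.1600), p(N) = (0.3200, 0.2500, 0.4300).
I(M;N) = H(M) + H(N) − H(M,N).
H(M) = 1.0102, H(N) = 1.0741, H(M,N) = 1.9295.
I(M;N) = 1.0102 + 1.0741 − 1.9295 = 0.155 nats.

0.155 nats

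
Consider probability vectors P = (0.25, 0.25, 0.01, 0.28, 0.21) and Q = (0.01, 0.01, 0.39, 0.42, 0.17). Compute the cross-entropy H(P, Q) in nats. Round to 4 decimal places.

2.9270 nats

H(P,Q) = −Σ p·ln q.
  −0.25·ln(0.01) = 1.15129
  −0.25·ln(0.01) = 1.15129
  −0.01·ln(0.39) = 0.00942
  −0.28·ln(0.42) = 0.24290
  −0.21·ln(0.17) = 0.37211
H(P,Q) = 2.9270 nats.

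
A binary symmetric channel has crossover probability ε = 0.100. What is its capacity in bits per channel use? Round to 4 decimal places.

Binary symmetric channel: C = 1 − h₂(ε) where h₂ is the binary entropy function.
h₂(0.100) = −0.100·log₂0.100 − 0.900·log₂0.900 = 0.4690.
C = 1 − 0.4690 = 0.5310 bits per channel use.

0.5310 bits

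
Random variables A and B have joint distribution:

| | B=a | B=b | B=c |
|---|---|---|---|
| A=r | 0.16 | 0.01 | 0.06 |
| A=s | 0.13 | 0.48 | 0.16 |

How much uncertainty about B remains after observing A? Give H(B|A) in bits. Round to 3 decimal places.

1.269 bits

Marginals: p(A) = (0.2300, 0.7700), p(B) = (0.2900, 0.4900, 0.2200).
H(B|A) = Σ p(A) · H(B|A=·).
  A=r: p=0.2300, H(B|A=r) = 1.0666
  A=s: p=0.7700, H(B|A=s) = 1.3293
Weighted sum = 1.269 bits.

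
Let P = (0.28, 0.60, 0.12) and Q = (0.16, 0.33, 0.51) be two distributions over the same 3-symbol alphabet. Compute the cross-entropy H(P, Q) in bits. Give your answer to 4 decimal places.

H(P,Q) = −Σ p·log₂ q.
  −0.28·log₂(0.16) = 0.74028
  −0.60·log₂(0.33) = 0.95968
  −0.12·log₂(0.51) = 0.11657
H(P,Q) = 1.8165 bits.

1.8165 bits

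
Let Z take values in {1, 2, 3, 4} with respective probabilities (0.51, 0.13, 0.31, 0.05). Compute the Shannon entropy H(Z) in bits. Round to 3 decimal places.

H(Z) = −Σ p·log₂ p.
  −(0.51)·log₂(0.51) = 0.4954
  −(0.13)·log₂(0.13) = 0.3826
  −(0.31)·log₂(0.31) = 0.5238
  −(0.05)·log₂(0.05) = 0.2161
Sum: 0.4954 + 0.3826 + 0.5238 + 0.2161 = 1.618 bits.

1.618 bits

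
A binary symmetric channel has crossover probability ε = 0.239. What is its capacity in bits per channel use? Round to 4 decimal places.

0.2066 bits

Binary symmetric channel: C = 1 − h₂(ε) where h₂ is the binary entropy function.
h₂(0.239) = −0.239·log₂0.239 − 0.761·log₂0.761 = 0.7934.
C = 1 − 0.7934 = 0.2066 bits per channel use.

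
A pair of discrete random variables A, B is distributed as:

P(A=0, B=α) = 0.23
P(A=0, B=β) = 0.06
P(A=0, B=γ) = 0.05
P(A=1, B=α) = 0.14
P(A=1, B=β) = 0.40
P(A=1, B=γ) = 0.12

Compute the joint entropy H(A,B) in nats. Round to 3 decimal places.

1.553 nats

H(A,B) = −Σ p(x,y)·ln p(x,y) over all 6 cells.
  cell (0,α): −0.23·ln0.23 = 0.3380
  cell (0,β): −0.06·ln0.06 = 0.1688
  cell (0,γ): −0.05·ln0.05 = 0.1498
  cell (1,α): −0.14·ln0.14 = 0.2753
  cell (1,β): −0.40·ln0.40 = 0.3665
  cell (1,γ): −0.12·ln0.12 = 0.2544
Sum = 1.553 nats.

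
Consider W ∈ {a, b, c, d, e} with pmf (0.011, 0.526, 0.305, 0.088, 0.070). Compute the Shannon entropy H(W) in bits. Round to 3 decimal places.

H(W) = −Σ p·log₂ p.
  −(0.011)·log₂(0.011) = 0.0716
  −(0.526)·log₂(0.526) = 0.4875
  −(0.305)·log₂(0.305) = 0.5225
  −(0.088)·log₂(0.088) = 0.3086
  −(0.070)·log₂(0.070) = 0.2686
Sum: 0.0716 + 0.4875 + 0.5225 + 0.3086 + 0.2686 = 1.659 bits.

1.659 bits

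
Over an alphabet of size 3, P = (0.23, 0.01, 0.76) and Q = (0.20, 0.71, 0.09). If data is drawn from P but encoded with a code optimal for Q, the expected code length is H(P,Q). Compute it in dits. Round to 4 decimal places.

0.9570 dits

H(P,Q) = −Σ p·log₁₀ q.
  −0.23·log₁₀(0.20) = 0.16076
  −0.01·log₁₀(0.71) = 0.00149
  −0.76·log₁₀(0.09) = 0.79478
H(P,Q) = 0.9570 dits.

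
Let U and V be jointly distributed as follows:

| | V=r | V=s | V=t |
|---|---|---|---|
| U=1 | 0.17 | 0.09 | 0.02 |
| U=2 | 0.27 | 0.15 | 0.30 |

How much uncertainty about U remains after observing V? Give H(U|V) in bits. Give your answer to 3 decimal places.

0.760 bits

Marginals: p(U) = (0.2800, 0.7200), p(V) = (0.4400, 0.2400, 0.3200).
H(U|V) = Σ p(V) · H(U|V=·).
  V=r: p=0.4400, H(U|V=r) = 0.9624
  V=s: p=0.2400, H(U|V=s) = 0.9544
  V=t: p=0.3200, H(U|V=t) = 0.3373
Weighted sum = 0.760 bits.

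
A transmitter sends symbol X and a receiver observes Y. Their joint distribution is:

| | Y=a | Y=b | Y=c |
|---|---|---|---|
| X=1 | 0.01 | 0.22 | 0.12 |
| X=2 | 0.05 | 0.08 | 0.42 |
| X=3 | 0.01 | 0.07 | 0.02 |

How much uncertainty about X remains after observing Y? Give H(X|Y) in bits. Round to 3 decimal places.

Chain rule: H(X|Y) = H(X,Y) − H(Y).
Marginals: p(X) = (0.3500, 0.5500, 0.1000), p(Y) = (0.0700, 0.3700, 0.5600).
H(X,Y) = 2.3952 bits; H(Y) = 1.2677 bits.
H(X|Y) = 2.3952 − 1.2677 = 1.127 bits.

1.127 bits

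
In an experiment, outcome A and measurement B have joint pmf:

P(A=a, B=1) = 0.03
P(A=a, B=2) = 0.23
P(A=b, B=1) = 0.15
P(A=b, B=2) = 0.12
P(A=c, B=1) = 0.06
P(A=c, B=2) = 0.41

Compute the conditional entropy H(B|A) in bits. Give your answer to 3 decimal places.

0.661 bits

Chain rule: H(B|A) = H(A,B) − H(A).
Marginals: p(A) = (0.2600, 0.2700, 0.4700), p(B) = (0.2400, 0.7600).
H(A,B) = 2.1880 bits; H(A) = 1.5273 bits.
H(B|A) = 2.1880 − 1.5273 = 0.661 bits.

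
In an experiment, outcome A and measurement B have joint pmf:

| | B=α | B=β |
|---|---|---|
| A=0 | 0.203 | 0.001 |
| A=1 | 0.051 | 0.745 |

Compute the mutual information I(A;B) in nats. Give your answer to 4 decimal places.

Marginals: p(A) = (0.2040, 0.7960), p(B) = (0.2540, 0.7460).
I(A;B) = H(A) + H(B) − H(A,B).
H(A) = 0.5059, H(B) = 0.5667, H(A,B) = 0.7017.
I(A;B) = 0.5059 + 0.5667 − 0.7017 = 0.3709 nats.

0.3709 nats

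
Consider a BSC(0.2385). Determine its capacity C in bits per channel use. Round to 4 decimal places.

Binary symmetric channel: C = 1 − h₂(ε) where h₂ is the binary entropy function.
h₂(0.2385) = −0.2385·log₂0.2385 − 0.7615·log₂0.7615 = 0.7925.
C = 1 − 0.7925 = 0.2075 bits per channel use.

0.2075 bits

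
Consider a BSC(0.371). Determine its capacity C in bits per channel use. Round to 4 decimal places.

0.0486 bits

Binary symmetric channel: C = 1 − h₂(ε) where h₂ is the binary entropy function.
h₂(0.371) = −0.371·log₂0.371 − 0.629·log₂0.629 = 0.9514.
C = 1 − 0.9514 = 0.0486 bits per channel use.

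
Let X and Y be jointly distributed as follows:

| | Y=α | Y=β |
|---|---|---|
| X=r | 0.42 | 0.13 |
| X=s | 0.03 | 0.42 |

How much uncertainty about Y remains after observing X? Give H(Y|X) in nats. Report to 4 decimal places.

0.4110 nats

Chain rule: H(Y|X) = H(X,Y) − H(X).
Marginals: p(X) = (0.5500, 0.4500), p(Y) = (0.4500, 0.5500).
H(X,Y) = 1.0991 nats; H(X) = 0.6881 nats.
H(Y|X) = 1.0991 − 0.6881 = 0.4110 nats.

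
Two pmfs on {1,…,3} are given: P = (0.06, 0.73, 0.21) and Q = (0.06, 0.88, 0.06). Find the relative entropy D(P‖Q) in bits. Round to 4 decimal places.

0.1827 bits

D(P‖Q) = Σ p·log₂(p/q).
  0.06·log₂(0.06/0.06) = 0.00000
  0.73·log₂(0.73/0.88) = -0.19681
  0.21·log₂(0.21/0.06) = 0.37954
D(P‖Q) = 0.1827 bits.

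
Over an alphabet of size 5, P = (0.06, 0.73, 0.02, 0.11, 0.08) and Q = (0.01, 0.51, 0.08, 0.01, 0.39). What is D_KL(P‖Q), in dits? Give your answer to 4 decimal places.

0.2079 dits

D(P‖Q) = Σ p·log₁₀(p/q).
  0.06·log₁₀(0.06/0.01) = 0.04669
  0.73·log₁₀(0.73/0.51) = 0.11370
  0.02·log₁₀(0.02/0.08) = -0.01204
  0.11·log₁₀(0.11/0.01) = 0.11455
  0.08·log₁₀(0.08/0.39) = -0.05504
D(P‖Q) = 0.2079 dits.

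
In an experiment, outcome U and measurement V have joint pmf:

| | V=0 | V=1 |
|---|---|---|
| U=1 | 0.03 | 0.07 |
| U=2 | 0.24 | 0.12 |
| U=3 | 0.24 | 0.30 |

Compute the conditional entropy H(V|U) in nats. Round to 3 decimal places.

Marginals: p(U) = (0.1000, 0.3600, 0.5400), p(V) = (0.5100, 0.4900).
H(V|U) = Σ p(U) · H(V|U=·).
  U=1: p=0.1000, H(V|U=1) = 0.6109
  U=2: p=0.3600, H(V|U=2) = 0.6365
  U=3: p=0.5400, H(V|U=3) = 0.6870
Weighted sum = 0.661 nats.

0.661 nats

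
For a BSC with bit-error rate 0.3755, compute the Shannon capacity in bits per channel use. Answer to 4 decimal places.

Binary symmetric channel: C = 1 − h₂(ε) where h₂ is the binary entropy function.
h₂(0.3755) = −0.3755·log₂0.3755 − 0.6245·log₂0.6245 = 0.9548.
C = 1 − 0.9548 = 0.0452 bits per channel use.

0.0452 bits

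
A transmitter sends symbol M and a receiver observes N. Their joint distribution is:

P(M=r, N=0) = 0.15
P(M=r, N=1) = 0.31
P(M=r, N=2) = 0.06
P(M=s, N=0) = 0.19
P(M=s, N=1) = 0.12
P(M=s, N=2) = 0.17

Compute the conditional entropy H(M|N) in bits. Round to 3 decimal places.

Chain rule: H(M|N) = H(M,N) − H(N).
Marginals: p(M) = (0.5200, 0.4800), p(N) = (0.3400, 0.4300, 0.2300).
H(M,N) = 2.4348 bits; H(N) = 1.5404 bits.
H(M|N) = 2.4348 − 1.5404 = 0.894 bits.

0.894 bits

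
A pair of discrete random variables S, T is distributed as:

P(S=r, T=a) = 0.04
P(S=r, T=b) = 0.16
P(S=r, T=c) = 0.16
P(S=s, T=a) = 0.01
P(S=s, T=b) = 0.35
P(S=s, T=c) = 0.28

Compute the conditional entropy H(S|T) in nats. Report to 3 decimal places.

0.631 nats

Chain rule: H(S|T) = H(S,T) − H(T).
Marginals: p(S) = (0.3600, 0.6400), p(T) = (0.0500, 0.5100, 0.4400).
H(S,T) = 1.4851 nats; H(T) = 0.8544 nats.
H(S|T) = 1.4851 − 0.8544 = 0.631 nats.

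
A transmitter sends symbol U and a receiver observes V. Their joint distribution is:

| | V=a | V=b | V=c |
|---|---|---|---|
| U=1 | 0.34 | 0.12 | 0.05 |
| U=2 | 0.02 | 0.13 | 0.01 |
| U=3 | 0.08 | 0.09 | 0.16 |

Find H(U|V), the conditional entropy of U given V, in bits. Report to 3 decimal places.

Marginals: p(U) = (0.5100, 0.1600, 0.3300), p(V) = (0.4400, 0.3400, 0.2200).
H(U|V) = Σ p(V) · H(U|V=·).
  V=a: p=0.4400, H(U|V=a) = 0.9373
  V=b: p=0.3400, H(U|V=b) = 1.5682
  V=c: p=0.2200, H(U|V=c) = 1.0226
Weighted sum = 1.171 bits.

1.171 bits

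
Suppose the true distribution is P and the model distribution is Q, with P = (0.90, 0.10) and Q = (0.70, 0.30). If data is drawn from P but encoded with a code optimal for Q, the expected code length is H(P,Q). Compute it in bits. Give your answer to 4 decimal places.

0.6368 bits

H(P,Q) = −Σ p·log₂ q.
  −0.90·log₂(0.70) = 0.46312
  −0.10·log₂(0.30) = 0.17370
H(P,Q) = 0.6368 bits.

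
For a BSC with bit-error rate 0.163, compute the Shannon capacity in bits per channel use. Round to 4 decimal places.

Binary symmetric channel: C = 1 − h₂(ε) where h₂ is the binary entropy function.
h₂(0.163) = −0.163·log₂0.163 − 0.837·log₂0.837 = 0.6414.
C = 1 − 0.6414 = 0.3586 bits per channel use.

0.3586 bits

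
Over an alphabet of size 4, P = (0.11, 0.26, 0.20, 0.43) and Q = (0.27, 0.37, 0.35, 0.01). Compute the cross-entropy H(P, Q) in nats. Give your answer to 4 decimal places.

H(P,Q) = −Σ p·ln q.
  −0.11·ln(0.27) = 0.14403
  −0.26·ln(0.37) = 0.25851
  −0.20·ln(0.35) = 0.20996
  −0.43·ln(0.01) = 1.98022
H(P,Q) = 2.5927 nats.

2.5927 nats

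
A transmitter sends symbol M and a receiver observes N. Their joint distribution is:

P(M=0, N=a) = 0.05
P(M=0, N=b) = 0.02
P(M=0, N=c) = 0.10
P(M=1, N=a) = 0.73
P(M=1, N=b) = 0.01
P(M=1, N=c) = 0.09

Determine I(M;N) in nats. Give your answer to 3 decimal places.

0.120 nats

Marginals: p(M) = (0.1700, 0.8300), p(N) = (0.7800, 0.0300, 0.1900).
I(M;N) = H(M) + H(N) − H(M,N).
H(M) = 0.4559, H(N) = 0.6145, H(M,N) = 0.9508.
I(M;N) = 0.4559 + 0.6145 − 0.9508 = 0.120 nats.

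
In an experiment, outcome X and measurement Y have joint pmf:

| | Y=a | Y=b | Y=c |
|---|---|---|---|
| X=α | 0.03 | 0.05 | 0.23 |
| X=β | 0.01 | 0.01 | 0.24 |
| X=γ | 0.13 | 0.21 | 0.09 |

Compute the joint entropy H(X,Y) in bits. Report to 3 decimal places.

H(X,Y) = −Σ p(x,y)·log₂ p(x,y) over all 9 cells.
  cell (α,a): −0.03·log₂0.03 = 0.1518
  cell (α,b): −0.05·log₂0.05 = 0.2161
  cell (α,c): −0.23·log₂0.23 = 0.4877
  cell (β,a): −0.01·log₂0.01 = 0.0664
  cell (β,b): −0.01·log₂0.01 = 0.0664
  cell (β,c): −0.24·log₂0.24 = 0.4941
  cell (γ,a): −0.13·log₂0.13 = 0.3826
  cell (γ,b): −0.21·log₂0.21 = 0.4728
  cell (γ,c): −0.09·log₂0.09 = 0.3127
Sum = 2.651 bits.

2.651 bits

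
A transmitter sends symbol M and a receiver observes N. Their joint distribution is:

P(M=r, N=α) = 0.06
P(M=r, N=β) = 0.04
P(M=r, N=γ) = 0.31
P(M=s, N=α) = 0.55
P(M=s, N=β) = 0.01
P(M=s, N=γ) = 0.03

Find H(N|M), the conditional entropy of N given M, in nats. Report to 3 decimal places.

0.464 nats

Marginals: p(M) = (0.4100, 0.5900), p(N) = (0.6100, 0.0500, 0.3400).
H(N|M) = Σ p(M) · H(N|M=·).
  M=r: p=0.4100, H(N|M=r) = 0.7197
  M=s: p=0.5900, H(N|M=s) = 0.2860
Weighted sum = 0.464 nats.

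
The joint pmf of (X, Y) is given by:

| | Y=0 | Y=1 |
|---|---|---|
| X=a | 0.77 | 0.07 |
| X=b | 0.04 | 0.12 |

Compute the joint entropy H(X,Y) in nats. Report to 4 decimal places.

0.7706 nats

H(X,Y) = −Σ p(x,y)·ln p(x,y) over all 4 cells.
  cell (a,0): −0.77·ln0.77 = 0.20125
  cell (a,1): −0.07·ln0.07 = 0.18615
  cell (b,0): −0.04·ln0.04 = 0.12876
  cell (b,1): −0.12·ln0.12 = 0.25443
Sum = 0.7706 nats.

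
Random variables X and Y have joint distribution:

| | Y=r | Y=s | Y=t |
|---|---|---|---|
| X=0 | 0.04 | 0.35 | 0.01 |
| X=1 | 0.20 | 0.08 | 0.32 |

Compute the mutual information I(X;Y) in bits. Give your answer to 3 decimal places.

Marginals: p(X) = (0.4000, 0.6000), p(Y) = (0.2400, 0.4300, 0.3300).
I(X;Y) = Σ p(x,y)·log₂[p(x,y)/(p(x)p(y))].
  (0,r): 0.04·log₂(0.4167) = -0.0505
  (0,s): 0.35·log₂(2.0349) = 0.3587
  (0,t): 0.01·log₂(0.0758) = -0.0372
  (1,r): 0.20·log₂(1.3889) = 0.0948
  (1,s): 0.08·log₂(0.3101) = -0.1351
  (1,t): 0.32·log₂(1.6162) = 0.2216
Sum = 0.452 bits.

0.452 bits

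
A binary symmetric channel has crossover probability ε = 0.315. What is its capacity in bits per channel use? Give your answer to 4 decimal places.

Binary symmetric channel: C = 1 − h₂(ε) where h₂ is the binary entropy function.
h₂(0.315) = −0.315·log₂0.315 − 0.685·log₂0.685 = 0.8989.
C = 1 − 0.8989 = 0.1011 bits per channel use.

0.1011 bits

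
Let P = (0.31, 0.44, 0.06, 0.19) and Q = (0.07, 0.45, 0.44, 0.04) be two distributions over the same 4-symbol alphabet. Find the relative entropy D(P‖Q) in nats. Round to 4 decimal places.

0.6279 nats

D(P‖Q) = Σ p·ln(p/q).
  0.31·ln(0.31/0.07) = 0.46130
  0.44·ln(0.44/0.45) = -0.00989
  0.06·ln(0.06/0.44) = -0.11955
  0.19·ln(0.19/0.04) = 0.29605
D(P‖Q) = 0.6279 nats.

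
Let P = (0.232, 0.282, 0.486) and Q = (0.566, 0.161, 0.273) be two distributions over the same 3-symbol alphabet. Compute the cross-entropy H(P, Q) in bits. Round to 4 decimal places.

1.8438 bits

H(P,Q) = −Σ p·log₂ q.
  −0.232·log₂(0.566) = 0.19050
  −0.282·log₂(0.161) = 0.74303
  −0.486·log₂(0.273) = 0.91029
H(P,Q) = 1.8438 bits.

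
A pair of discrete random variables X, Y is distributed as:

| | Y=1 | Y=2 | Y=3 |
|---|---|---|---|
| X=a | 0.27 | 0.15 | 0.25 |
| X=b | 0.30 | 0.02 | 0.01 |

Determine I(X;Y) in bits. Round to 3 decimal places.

Marginals: p(X) = (0.6700, 0.3300), p(Y) = (0.5700, 0.1700, 0.2600).
I(X;Y) = Σ p(x,y)·log₂[p(x,y)/(p(x)p(y))].
  (a,1): 0.27·log₂(0.7070) = -0.1351
  (a,2): 0.15·log₂(1.3169) = 0.0596
  (a,3): 0.25·log₂(1.4351) = 0.1303
  (b,1): 0.30·log₂(1.5949) = 0.2020
  (b,2): 0.02·log₂(0.3565) = -0.0298
  (b,3): 0.01·log₂(0.1166) = -0.0310
Sum = 0.196 bits.

0.196 bits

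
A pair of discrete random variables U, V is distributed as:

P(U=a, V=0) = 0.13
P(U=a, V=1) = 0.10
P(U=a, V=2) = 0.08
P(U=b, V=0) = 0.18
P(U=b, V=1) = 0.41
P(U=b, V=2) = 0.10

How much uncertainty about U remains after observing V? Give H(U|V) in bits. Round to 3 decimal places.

0.847 bits

Marginals: p(U) = (0.3100, 0.6900), p(V) = (0.3100, 0.5100, 0.1800).
H(U|V) = Σ p(V) · H(U|V=·).
  V=0: p=0.3100, H(U|V=0) = 0.9812
  V=1: p=0.5100, H(U|V=1) = 0.7140
  V=2: p=0.1800, H(U|V=2) = 0.9911
Weighted sum = 0.847 bits.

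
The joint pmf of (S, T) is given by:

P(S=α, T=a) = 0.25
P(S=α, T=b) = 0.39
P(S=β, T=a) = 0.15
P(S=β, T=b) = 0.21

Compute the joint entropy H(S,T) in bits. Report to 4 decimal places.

1.9132 bits

H(S,T) = −Σ p(x,y)·log₂ p(x,y) over all 4 cells.
  cell (α,a): −0.25·log₂0.25 = 0.50000
  cell (α,b): −0.39·log₂0.39 = 0.52980
  cell (β,a): −0.15·log₂0.15 = 0.41054
  cell (β,b): −0.21·log₂0.21 = 0.47282
Sum = 1.9132 bits.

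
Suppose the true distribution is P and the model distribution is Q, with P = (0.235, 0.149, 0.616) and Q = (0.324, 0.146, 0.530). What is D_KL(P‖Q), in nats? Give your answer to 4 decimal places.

0.0202 nats

D(P‖Q) = Σ p·ln(p/q).
  0.235·ln(0.235/0.324) = -0.07547
  0.149·ln(0.149/0.146) = 0.00303
  0.616·ln(0.616/0.530) = 0.09263
D(P‖Q) = 0.0202 nats.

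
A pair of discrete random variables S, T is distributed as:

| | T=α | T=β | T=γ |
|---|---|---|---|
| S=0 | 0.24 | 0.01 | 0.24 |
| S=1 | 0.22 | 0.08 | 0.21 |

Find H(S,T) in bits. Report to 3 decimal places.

2.300 bits

H(S,T) = −Σ p(x,y)·log₂ p(x,y) over all 6 cells.
  cell (0,α): −0.24·log₂0.24 = 0.4941
  cell (0,β): −0.01·log₂0.01 = 0.0664
  cell (0,γ): −0.24·log₂0.24 = 0.4941
  cell (1,α): −0.22·log₂0.22 = 0.4806
  cell (1,β): −0.08·log₂0.08 = 0.2915
  cell (1,γ): −0.21·log₂0.21 = 0.4728
Sum = 2.300 bits.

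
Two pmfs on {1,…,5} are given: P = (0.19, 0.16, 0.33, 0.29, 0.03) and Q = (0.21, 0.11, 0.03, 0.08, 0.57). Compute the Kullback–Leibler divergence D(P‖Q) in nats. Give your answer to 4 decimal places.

1.1174 nats

D(P‖Q) = Σ p·ln(p/q).
  0.19·ln(0.19/0.21) = -0.01902
  0.16·ln(0.16/0.11) = 0.05995
  0.33·ln(0.33/0.03) = 0.79131
  0.29·ln(0.29/0.08) = 0.37348
  0.03·ln(0.03/0.57) = -0.08833
D(P‖Q) = 1.1174 nats.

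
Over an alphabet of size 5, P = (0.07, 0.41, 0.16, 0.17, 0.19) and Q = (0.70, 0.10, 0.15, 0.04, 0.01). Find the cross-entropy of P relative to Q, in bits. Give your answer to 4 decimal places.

H(P,Q) = −Σ p·log₂ q.
  −0.07·log₂(0.70) = 0.03602
  −0.41·log₂(0.10) = 1.36199
  −0.16·log₂(0.15) = 0.43791
  −0.17·log₂(0.04) = 0.78946
  −0.19·log₂(0.01) = 1.26233
H(P,Q) = 3.8877 bits.

3.8877 bits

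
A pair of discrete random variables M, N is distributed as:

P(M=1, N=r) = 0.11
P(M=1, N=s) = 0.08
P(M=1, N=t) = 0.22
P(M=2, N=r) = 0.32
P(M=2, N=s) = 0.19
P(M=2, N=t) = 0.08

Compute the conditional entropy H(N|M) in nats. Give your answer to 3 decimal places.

Chain rule: H(N|M) = H(M,N) − H(M).
Marginals: p(M) = (0.4100, 0.5900), p(N) = (0.4300, 0.2700, 0.3000).
H(M,N) = 1.6602 nats; H(M) = 0.6769 nats.
H(N|M) = 1.6602 − 0.6769 = 0.983 nats.

0.983 nats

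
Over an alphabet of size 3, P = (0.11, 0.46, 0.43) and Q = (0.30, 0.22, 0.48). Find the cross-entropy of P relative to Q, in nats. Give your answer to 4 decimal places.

1.1445 nats

H(P,Q) = −Σ p·ln q.
  −0.11·ln(0.30) = 0.13244
  −0.46·ln(0.22) = 0.69650
  −0.43·ln(0.48) = 0.31561
H(P,Q) = 1.1445 nats.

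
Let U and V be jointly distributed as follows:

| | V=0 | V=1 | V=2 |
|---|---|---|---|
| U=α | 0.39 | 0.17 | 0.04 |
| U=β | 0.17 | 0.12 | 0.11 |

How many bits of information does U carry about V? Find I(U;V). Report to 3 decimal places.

Marginals: p(U) = (0.6000, 0.4000), p(V) = (0.5600, 0.2900, 0.1500).
I(U;V) = Σ p(x,y)·log₂[p(x,y)/(p(x)p(y))].
  (α,0): 0.39·log₂(1.1607) = 0.0839
  (α,1): 0.17·log₂(0.9770) = -0.0057
  (α,2): 0.04·log₂(0.4444) = -0.0468
  (β,0): 0.17·log₂(0.7589) = -0.0677
  (β,1): 0.12·log₂(1.0345) = 0.0059
  (β,2): 0.11·log₂(1.8333) = 0.0962
Sum = 0.066 bits.

0.066 bits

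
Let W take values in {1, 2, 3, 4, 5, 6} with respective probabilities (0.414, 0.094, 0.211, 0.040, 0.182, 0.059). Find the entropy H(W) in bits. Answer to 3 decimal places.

2.195 bits

H(W) = −Σ p·log₂ p.
  −(0.414)·log₂(0.414) = 0.5267
  −(0.094)·log₂(0.094) = 0.3207
  −(0.211)·log₂(0.211) = 0.4736
  −(0.040)·log₂(0.040) = 0.1858
  −(0.182)·log₂(0.182) = 0.4474
  −(0.059)·log₂(0.059) = 0.2409
Sum: 0.5267 + 0.3207 + 0.4736 + 0.1858 + 0.4474 + 0.2409 = 2.195 bits.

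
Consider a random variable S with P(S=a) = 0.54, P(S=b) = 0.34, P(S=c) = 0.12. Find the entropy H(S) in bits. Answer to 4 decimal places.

1.3763 bits

H(S) = −Σ p·log₂ p.
  −(0.54)·log₂(0.54) = 0.48004
  −(0.34)·log₂(0.34) = 0.52917
  −(0.12)·log₂(0.12) = 0.36707
Sum: 0.48004 + 0.52917 + 0.36707 = 1.3763 bits.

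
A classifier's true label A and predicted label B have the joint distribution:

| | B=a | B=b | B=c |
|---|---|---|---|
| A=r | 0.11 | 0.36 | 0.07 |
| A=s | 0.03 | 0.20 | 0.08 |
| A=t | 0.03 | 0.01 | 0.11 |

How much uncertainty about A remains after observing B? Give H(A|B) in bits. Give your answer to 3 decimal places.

Marginals: p(A) = (0.5400, 0.3100, 0.1500), p(B) = (0.1700, 0.5700, 0.2600).
H(A|B) = Σ p(B) · H(A|B=·).
  B=a: p=0.1700, H(A|B=a) = 1.2896
  B=b: p=0.5700, H(A|B=b) = 1.0512
  B=c: p=0.2600, H(A|B=c) = 1.5579
Weighted sum = 1.223 bits.

1.223 bits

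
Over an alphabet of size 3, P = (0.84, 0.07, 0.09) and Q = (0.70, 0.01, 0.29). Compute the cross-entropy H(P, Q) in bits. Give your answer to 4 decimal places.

1.0580 bits

H(P,Q) = −Σ p·log₂ q.
  −0.84·log₂(0.70) = 0.43224
  −0.07·log₂(0.01) = 0.46507
  −0.09·log₂(0.29) = 0.16073
H(P,Q) = 1.0580 bits.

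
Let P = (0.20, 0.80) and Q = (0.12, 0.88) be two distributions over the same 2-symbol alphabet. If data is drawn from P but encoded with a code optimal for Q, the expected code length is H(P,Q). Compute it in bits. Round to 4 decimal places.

H(P,Q) = −Σ p·log₂ q.
  −0.20·log₂(0.12) = 0.61178
  −0.80·log₂(0.88) = 0.14754
H(P,Q) = 0.7593 bits.

0.7593 bits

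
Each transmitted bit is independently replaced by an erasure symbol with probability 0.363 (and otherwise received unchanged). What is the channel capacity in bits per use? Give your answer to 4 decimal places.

0.6370 bits

Binary erasure channel: capacity C = 1 − ε.
C = 1 − 0.363 = 0.6370 bits per channel use.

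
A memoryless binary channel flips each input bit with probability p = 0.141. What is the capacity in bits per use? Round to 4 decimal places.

Binary symmetric channel: C = 1 − h₂(ε) where h₂ is the binary entropy function.
h₂(0.141) = −0.141·log₂0.141 − 0.859·log₂0.859 = 0.5869.
C = 1 − 0.5869 = 0.4131 bits per channel use.

0.4131 bits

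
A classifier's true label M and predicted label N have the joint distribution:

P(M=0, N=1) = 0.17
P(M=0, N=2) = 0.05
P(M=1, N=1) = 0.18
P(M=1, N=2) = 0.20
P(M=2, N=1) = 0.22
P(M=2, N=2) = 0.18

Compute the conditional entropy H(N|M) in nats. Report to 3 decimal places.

0.656 nats

Marginals: p(M) = (0.2200, 0.3800, 0.4000), p(N) = (0.5700, 0.4300).
H(N|M) = Σ p(M) · H(N|M=·).
  M=0: p=0.2200, H(N|M=0) = 0.5360
  M=1: p=0.3800, H(N|M=1) = 0.6918
  M=2: p=0.4000, H(N|M=2) = 0.6881
Weighted sum = 0.656 nats.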